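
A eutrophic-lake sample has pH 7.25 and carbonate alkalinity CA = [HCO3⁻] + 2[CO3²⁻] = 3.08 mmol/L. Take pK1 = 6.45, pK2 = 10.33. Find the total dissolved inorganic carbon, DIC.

DIC = 3.56 mmol/L

CA = [HCO3⁻] + 2[CO3²⁻] = (α₁ + 2α₂)·DIC
At pH 7.25: [H⁺]/K1 = 10^-0.80 = 0.15849, K2/[H⁺] = 10^-3.08 = 0.00083176
α₁ = 1/(1 + 0.15849 + 0.00083176) = 1/1.1593 = 0.8626; α₂ = α₁·K2/[H⁺] = 0.0007175
α₁ + 2α₂ = 0.8640
DIC = CA / (α₁ + 2α₂) = 3.08 / 0.8640 = 3.56 mmol/L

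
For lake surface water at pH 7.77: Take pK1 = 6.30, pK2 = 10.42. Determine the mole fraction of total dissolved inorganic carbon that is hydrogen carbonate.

α₁ = 1 / (1 + [H⁺]/K1 + K2/[H⁺]) = 1 / (1 + 10^-1.47 + 10^-2.65)
   = 1 / (1 + 0.033884 + 0.0022387) = 1/1.0361 = 0.9651

α₁ = 0.965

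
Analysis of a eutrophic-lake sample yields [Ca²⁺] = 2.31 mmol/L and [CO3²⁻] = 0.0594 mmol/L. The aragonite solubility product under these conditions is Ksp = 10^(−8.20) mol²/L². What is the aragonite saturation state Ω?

Ω = 21.7

Ksp = 10^(−8.20) = 6.310×10^-9
Ω = [Ca²⁺][CO3²⁻]/Ksp = (2.31×10^-3)(0.0594×10^-3) / 6.310×10^-9 = 21.7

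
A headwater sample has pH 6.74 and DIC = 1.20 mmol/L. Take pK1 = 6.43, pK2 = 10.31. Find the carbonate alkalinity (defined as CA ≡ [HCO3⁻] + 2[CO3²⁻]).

CA = [HCO3⁻] + 2[CO3²⁻] = (α₁ + 2α₂)·DIC
At pH 6.74: [H⁺]/K1 = 10^-0.31 = 0.48978, K2/[H⁺] = 10^-3.57 = 0.00026915
α₁ = 1/(1 + 0.48978 + 0.00026915) = 1/1.4900 = 0.6711; α₂ = α₁·K2/[H⁺] = 0.0001806
α₁ + 2α₂ = 0.6715
CA = 0.6715 × 1.20 = 0.806 mmol/L

CA = 0.806 mmol/L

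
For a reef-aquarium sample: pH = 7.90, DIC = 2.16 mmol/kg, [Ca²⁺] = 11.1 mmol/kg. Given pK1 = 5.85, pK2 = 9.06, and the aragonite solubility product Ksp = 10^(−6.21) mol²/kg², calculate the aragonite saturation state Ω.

Ω = 2.50

α₂ = 1 / (1 + [H⁺]/K2 + [H⁺]²/(K1K2)) = 1 / (1 + 10^+1.16 + 10^-0.89)
   = 1 / (1 + 14.454 + 0.12882) = 1/15.583 = 0.06417
[CO3²⁻] = α₂ × DIC = 0.06417 × 2.16 = 0.1386 mmol/kg
Ksp = 10^(−6.21) = 6.166×10^-7
Ω = [Ca²⁺][CO3²⁻]/Ksp = (11.1×10^-3)(1.386×10^-4) / 6.166×10^-7 = 2.50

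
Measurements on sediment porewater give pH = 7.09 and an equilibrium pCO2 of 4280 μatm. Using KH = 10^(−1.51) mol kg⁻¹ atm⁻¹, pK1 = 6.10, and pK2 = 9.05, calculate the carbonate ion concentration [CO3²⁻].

[CO3²⁻] = 14.2 μmol/kg

[CO2*] = KH · pCO2 = 10^(−1.51) × 4280×10^-6 = 1.323×10^-4 mol/kg
α₀ = 1/(1 + K1/[H⁺] + K1K2/[H⁺]²) = 1/(1 + 10^+0.99 + 10^-0.97) = 0.09192
DIC = [CO2*]/α₀ = 1.323×10^-4 / 0.09192 = 1.439 mmol/kg
[CO3²⁻] = α₂·DIC; α₂ = 0.009849, so [CO3²⁻] = 0.009849 × 1.439 = 0.0142 mmol/kg = 14.2 μmol/kg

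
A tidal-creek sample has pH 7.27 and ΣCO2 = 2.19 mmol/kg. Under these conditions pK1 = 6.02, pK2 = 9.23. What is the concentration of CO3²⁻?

[CO3²⁻] = 0.0225 mmol/kg

α₂ = 1 / (1 + [H⁺]/K2 + [H⁺]²/(K1K2)) = 1 / (1 + 10^+1.96 + 10^+0.71)
   = 1 / (1 + 91.201 + 5.1286) = 1/97.330 = 0.01027
[CO3²⁻] = α₂ × DIC = 0.01027 × 2.19 = 0.0225 mmol/kg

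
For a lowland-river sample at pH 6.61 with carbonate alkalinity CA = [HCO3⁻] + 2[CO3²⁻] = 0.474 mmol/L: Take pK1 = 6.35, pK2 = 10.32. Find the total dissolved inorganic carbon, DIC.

CA = [HCO3⁻] + 2[CO3²⁻] = (α₁ + 2α₂)·DIC
At pH 6.61: [H⁺]/K1 = 10^-0.26 = 0.54954, K2/[H⁺] = 10^-3.71 = 0.00019498
α₁ = 1/(1 + 0.54954 + 0.00019498) = 1/1.5497 = 0.6453; α₂ = α₁·K2/[H⁺] = 0.0001258
α₁ + 2α₂ = 0.6455
DIC = CA / (α₁ + 2α₂) = 0.474 / 0.6455 = 0.734 mmol/L

DIC = 0.734 mmol/L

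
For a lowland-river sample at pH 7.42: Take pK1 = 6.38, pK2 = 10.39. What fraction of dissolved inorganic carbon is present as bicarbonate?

α₁ = 1 / (1 + [H⁺]/K1 + K2/[H⁺]) = 1 / (1 + 10^-1.04 + 10^-2.97)
   = 1 / (1 + 0.091201 + 0.0010715) = 1/1.0923 = 0.9155

α₁ = 0.916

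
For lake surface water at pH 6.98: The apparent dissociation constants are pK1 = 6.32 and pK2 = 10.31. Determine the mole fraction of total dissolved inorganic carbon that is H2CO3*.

α₀ = 1 / (1 + K1/[H⁺] + K1K2/[H⁺]²) = 1 / (1 + 10^+0.66 + 10^-2.67)
   = 1 / (1 + 4.5709 + 0.0021380) = 1/5.5730 = 0.1794

α₀ = 0.179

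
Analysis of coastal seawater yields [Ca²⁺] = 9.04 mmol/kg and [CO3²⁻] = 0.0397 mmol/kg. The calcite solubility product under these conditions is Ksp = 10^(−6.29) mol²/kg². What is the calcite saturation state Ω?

Ksp = 10^(−6.29) = 5.129×10^-7
Ω = [Ca²⁺][CO3²⁻]/Ksp = (9.04×10^-3)(0.0397×10^-3) / 5.129×10^-7 = 0.700

Ω = 0.700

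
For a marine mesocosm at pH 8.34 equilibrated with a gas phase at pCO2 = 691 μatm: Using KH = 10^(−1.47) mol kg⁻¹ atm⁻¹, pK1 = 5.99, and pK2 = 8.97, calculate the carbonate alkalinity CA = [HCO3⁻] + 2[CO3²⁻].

CA = 7.70 mmol/kg

[CO2*] = KH · pCO2 = 10^(−1.47) × 691×10^-6 = 2.341×10^-5 mol/kg
α₀ = 1/(1 + K1/[H⁺] + K1K2/[H⁺]²) = 1/(1 + 10^+2.35 + 10^+1.72) = 0.003606
DIC = [CO2*]/α₀ = 2.341×10^-5 / 0.003606 = 6.494 mmol/kg
CA = (α₁ + 2α₂)·DIC = (0.8072 + 2×0.1892) × 6.494 = 7.70 mmol/kg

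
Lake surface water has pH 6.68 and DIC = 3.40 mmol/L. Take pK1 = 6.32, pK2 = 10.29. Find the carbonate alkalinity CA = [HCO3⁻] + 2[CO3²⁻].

CA = [HCO3⁻] + 2[CO3²⁻] = (α₁ + 2α₂)·DIC
At pH 6.68: [H⁺]/K1 = 10^-0.36 = 0.43652, K2/[H⁺] = 10^-3.61 = 0.00024547
α₁ = 1/(1 + 0.43652 + 0.00024547) = 1/1.4368 = 0.6960; α₂ = α₁·K2/[H⁺] = 0.0001709
α₁ + 2α₂ = 0.6964
CA = 0.6964 × 3.40 = 2.37 mmol/L

CA = 2.37 mmol/L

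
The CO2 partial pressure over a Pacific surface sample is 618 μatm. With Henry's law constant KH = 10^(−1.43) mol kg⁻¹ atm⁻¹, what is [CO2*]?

[CO2*] = 23.0 μmol/kg

KH = 10^(−1.43) = 3.715×10^-2 mol kg⁻¹ atm⁻¹
[CO2*] = KH · pCO2 = 3.715×10^-2 × 618×10^-6 atm = 2.30×10^-5 mol/kg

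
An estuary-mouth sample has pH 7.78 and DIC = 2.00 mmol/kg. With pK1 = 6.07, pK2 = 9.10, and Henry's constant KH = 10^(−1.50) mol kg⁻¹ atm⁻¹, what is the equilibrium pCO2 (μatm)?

α₀ = 1 / (1 + K1/[H⁺] + K1K2/[H⁺]²) = 1 / (1 + 10^+1.71 + 10^+0.39)
   = 1 / (1 + 51.286 + 2.4547) = 1/54.741 = 0.01827
[CO2*] = α₀ × DIC = 0.01827 × 2.00 = 0.03654 mmol/kg
pCO2 = [CO2*]/KH = 3.654×10^-5 / 3.162×10^-2 = 1160 μatm

pCO2 = 1160 μatm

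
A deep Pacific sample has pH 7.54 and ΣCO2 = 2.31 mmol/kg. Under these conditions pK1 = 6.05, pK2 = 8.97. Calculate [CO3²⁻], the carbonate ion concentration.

[CO3²⁻] = 0.0802 mmol/kg

α₂ = 1 / (1 + [H⁺]/K2 + [H⁺]²/(K1K2)) = 1 / (1 + 10^+1.43 + 10^-0.06)
   = 1 / (1 + 26.915 + 0.87096) = 1/28.786 = 0.03474
[CO3²⁻] = α₂ × DIC = 0.03474 × 2.31 = 0.0802 mmol/kg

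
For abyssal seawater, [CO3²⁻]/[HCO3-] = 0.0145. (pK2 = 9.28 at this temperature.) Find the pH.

From K2 = [H⁺][CO3²⁻]/[HCO3-]:  pH = pK2 + log₁₀([CO3²⁻]/[HCO3-])
log₁₀(0.0145) = -1.839
pH = 9.28 + (-1.839) = 7.44

pH = 7.44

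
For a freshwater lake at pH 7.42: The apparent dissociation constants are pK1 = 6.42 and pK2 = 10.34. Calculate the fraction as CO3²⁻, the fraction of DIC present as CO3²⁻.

α₂ = 1 / (1 + [H⁺]/K2 + [H⁺]²/(K1K2)) = 1 / (1 + 10^+2.92 + 10^+1.92)
   = 1 / (1 + 831.76 + 83.176) = 1/915.94 = 0.001092

α₂ = 0.00109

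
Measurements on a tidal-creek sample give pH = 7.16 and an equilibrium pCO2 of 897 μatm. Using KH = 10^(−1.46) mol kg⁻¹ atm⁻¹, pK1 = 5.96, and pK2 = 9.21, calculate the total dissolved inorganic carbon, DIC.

DIC = 0.528 mmol/kg

[CO2*] = KH · pCO2 = 10^(−1.46) × 897×10^-6 = 3.110×10^-5 mol/kg
α₀ = 1/(1 + K1/[H⁺] + K1K2/[H⁺]²) = 1/(1 + 10^+1.20 + 10^-0.85) = 0.05886
DIC = [CO2*]/α₀ = 3.110×10^-5 / 0.05886 = 0.528 mmol/kg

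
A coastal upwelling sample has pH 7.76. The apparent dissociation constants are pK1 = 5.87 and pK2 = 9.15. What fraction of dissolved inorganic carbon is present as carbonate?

α₂ = 1 / (1 + [H⁺]/K2 + [H⁺]²/(K1K2)) = 1 / (1 + 10^+1.39 + 10^-0.50)
   = 1 / (1 + 24.547 + 0.31623) = 1/25.863 = 0.03866

α₂ = 0.0387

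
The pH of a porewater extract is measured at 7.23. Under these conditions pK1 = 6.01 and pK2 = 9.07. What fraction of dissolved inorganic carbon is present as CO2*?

α₀ = 0.0561

α₀ = 1 / (1 + K1/[H⁺] + K1K2/[H⁺]²) = 1 / (1 + 10^+1.22 + 10^-0.62)
   = 1 / (1 + 16.596 + 0.23988) = 1/17.836 = 0.05607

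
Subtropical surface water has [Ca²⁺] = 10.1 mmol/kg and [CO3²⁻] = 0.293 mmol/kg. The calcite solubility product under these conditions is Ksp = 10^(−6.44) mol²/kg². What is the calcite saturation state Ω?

Ω = 8.15

Ksp = 10^(−6.44) = 3.631×10^-7
Ω = [Ca²⁺][CO3²⁻]/Ksp = (10.1×10^-3)(0.293×10^-3) / 3.631×10^-7 = 8.15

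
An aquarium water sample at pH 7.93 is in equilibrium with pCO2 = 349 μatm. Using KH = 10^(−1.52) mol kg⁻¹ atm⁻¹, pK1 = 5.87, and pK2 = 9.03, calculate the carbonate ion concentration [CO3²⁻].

[CO3²⁻] = 0.0961 mmol/kg

[CO2*] = KH · pCO2 = 10^(−1.52) × 349×10^-6 = 1.054×10^-5 mol/kg
α₀ = 1/(1 + K1/[H⁺] + K1K2/[H⁺]²) = 1/(1 + 10^+2.06 + 10^+0.96) = 0.008004
DIC = [CO2*]/α₀ = 1.054×10^-5 / 0.008004 = 1.317 mmol/kg
[CO3²⁻] = α₂·DIC; α₂ = 0.07300, so [CO3²⁻] = 0.07300 × 1.317 = 0.0961 mmol/kg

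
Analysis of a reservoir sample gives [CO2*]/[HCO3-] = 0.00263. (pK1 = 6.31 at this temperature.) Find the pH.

pH = 8.89

From K1 = [H⁺][HCO3-]/[CO2*]:  pH = pK1 − log₁₀([CO2*]/[HCO3-])
log₁₀(0.00263) = -2.580
pH = 6.31 − (-2.580) = 8.89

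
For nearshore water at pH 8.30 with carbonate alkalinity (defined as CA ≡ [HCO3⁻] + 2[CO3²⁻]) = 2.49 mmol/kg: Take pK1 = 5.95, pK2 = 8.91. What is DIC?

DIC = 2.09 mmol/kg

CA = [HCO3⁻] + 2[CO3²⁻] = (α₁ + 2α₂)·DIC
At pH 8.30: [H⁺]/K1 = 10^-2.35 = 0.0044668, K2/[H⁺] = 10^-0.61 = 0.24547
α₁ = 1/(1 + 0.0044668 + 0.24547) = 1/1.2499 = 0.8000; α₂ = α₁·K2/[H⁺] = 0.1964
α₁ + 2α₂ = 1.1928
DIC = CA / (α₁ + 2α₂) = 2.49 / 1.1928 = 2.09 mmol/kg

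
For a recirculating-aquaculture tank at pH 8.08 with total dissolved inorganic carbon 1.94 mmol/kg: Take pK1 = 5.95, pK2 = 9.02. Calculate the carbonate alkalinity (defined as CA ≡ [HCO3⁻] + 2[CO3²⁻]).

CA = [HCO3⁻] + 2[CO3²⁻] = (α₁ + 2α₂)·DIC
At pH 8.08: [H⁺]/K1 = 10^-2.13 = 0.0074131, K2/[H⁺] = 10^-0.94 = 0.11482
α₁ = 1/(1 + 0.0074131 + 0.11482) = 1/1.1222 = 0.8911; α₂ = α₁·K2/[H⁺] = 0.1023
α₁ + 2α₂ = 1.0957
CA = 1.0957 × 1.94 = 2.13 mmol/kg

CA = 2.13 mmol/kg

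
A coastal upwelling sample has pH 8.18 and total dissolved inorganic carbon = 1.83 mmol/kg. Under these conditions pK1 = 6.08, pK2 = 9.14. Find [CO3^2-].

[CO3²⁻] = 0.180 mmol/kg

α₂ = 1 / (1 + [H⁺]/K2 + [H⁺]²/(K1K2)) = 1 / (1 + 10^+0.96 + 10^-1.14)
   = 1 / (1 + 9.1201 + 0.072444) = 1/10.193 = 0.09811
[CO3²⁻] = α₂ × DIC = 0.09811 × 1.83 = 0.180 mmol/kg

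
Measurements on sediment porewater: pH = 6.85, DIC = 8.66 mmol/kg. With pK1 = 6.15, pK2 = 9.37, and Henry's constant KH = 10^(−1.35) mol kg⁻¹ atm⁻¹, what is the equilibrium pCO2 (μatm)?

α₀ = 1 / (1 + K1/[H⁺] + K1K2/[H⁺]²) = 1 / (1 + 10^+0.70 + 10^-1.82)
   = 1 / (1 + 5.0119 + 0.015136) = 1/6.0270 = 0.1659
[CO2*] = α₀ × DIC = 0.1659 × 8.66 = 1.437 mmol/kg
pCO2 = [CO2*]/KH = 1.437×10^-3 / 4.467×10^-2 = 3.22×10^4 μatm

pCO2 = 3.22×10^4 μatm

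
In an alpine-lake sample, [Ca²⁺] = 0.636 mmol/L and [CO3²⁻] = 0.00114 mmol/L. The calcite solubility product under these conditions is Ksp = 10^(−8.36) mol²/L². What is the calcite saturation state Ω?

Ksp = 10^(−8.36) = 4.365×10^-9
Ω = [Ca²⁺][CO3²⁻]/Ksp = (0.636×10^-3)(0.00114×10^-3) / 4.365×10^-9 = 0.166

Ω = 0.166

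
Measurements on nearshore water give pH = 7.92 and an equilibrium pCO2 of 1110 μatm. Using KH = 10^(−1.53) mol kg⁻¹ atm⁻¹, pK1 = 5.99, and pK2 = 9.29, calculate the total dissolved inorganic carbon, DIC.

[CO2*] = KH · pCO2 = 10^(−1.53) × 1110×10^-6 = 3.276×10^-5 mol/kg
α₀ = 1/(1 + K1/[H⁺] + K1K2/[H⁺]²) = 1/(1 + 10^+1.93 + 10^+0.56) = 0.01114
DIC = [CO2*]/α₀ = 3.276×10^-5 / 0.01114 = 2.94 mmol/kg

DIC = 2.94 mmol/kg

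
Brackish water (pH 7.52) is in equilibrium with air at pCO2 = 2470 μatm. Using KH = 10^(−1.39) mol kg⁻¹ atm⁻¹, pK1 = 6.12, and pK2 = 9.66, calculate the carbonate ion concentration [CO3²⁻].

[CO2*] = KH · pCO2 = 10^(−1.39) × 2470×10^-6 = 1.006×10^-4 mol/kg
α₀ = 1/(1 + K1/[H⁺] + K1K2/[H⁺]²) = 1/(1 + 10^+1.40 + 10^-0.74) = 0.03802
DIC = [CO2*]/α₀ = 1.006×10^-4 / 0.03802 = 2.646 mmol/kg
[CO3²⁻] = α₂·DIC; α₂ = 0.006919, so [CO3²⁻] = 0.006919 × 2.646 = 0.0183 mmol/kg = 18.3 μmol/kg

[CO3²⁻] = 18.3 μmol/kg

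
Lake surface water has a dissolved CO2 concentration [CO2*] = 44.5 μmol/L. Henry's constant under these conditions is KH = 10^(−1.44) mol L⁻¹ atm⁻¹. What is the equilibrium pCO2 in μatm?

KH = 10^(−1.44) = 3.631×10^-2 mol L⁻¹ atm⁻¹
pCO2 = [CO2*]/KH = 44.5×10^-6 / 3.631×10^-2 = 1.23×10^-3 atm = 1230 μatm

pCO2 = 1230 μatm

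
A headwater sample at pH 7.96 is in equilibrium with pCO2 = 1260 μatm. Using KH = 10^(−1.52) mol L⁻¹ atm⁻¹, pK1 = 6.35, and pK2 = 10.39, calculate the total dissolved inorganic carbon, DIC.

DIC = 1.59 mmol/L

[CO2*] = KH · pCO2 = 10^(−1.52) × 1260×10^-6 = 3.805×10^-5 mol/L
α₀ = 1/(1 + K1/[H⁺] + K1K2/[H⁺]²) = 1/(1 + 10^+1.61 + 10^-0.82) = 0.02387
DIC = [CO2*]/α₀ = 3.805×10^-5 / 0.02387 = 1.59 mmol/L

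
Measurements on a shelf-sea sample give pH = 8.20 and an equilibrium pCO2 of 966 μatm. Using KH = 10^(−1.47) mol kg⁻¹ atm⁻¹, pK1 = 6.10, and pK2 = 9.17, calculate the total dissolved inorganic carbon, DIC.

[CO2*] = KH · pCO2 = 10^(−1.47) × 966×10^-6 = 3.273×10^-5 mol/kg
α₀ = 1/(1 + K1/[H⁺] + K1K2/[H⁺]²) = 1/(1 + 10^+2.10 + 10^+1.13) = 0.007123
DIC = [CO2*]/α₀ = 3.273×10^-5 / 0.007123 = 4.60 mmol/kg

DIC = 4.60 mmol/kg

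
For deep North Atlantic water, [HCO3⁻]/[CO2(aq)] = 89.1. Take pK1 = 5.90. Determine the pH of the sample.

pH = 7.85

From K1 = [H⁺][HCO3⁻]/[CO2(aq)]:  pH = pK1 + log₁₀([HCO3⁻]/[CO2(aq)])
log₁₀(89.1) = +1.950
pH = 5.90 + (+1.950) = 7.85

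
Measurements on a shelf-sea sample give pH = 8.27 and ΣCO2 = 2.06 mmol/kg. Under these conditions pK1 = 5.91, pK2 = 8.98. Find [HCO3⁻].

[HCO3⁻] = 1.72 mmol/kg

α₁ = 1 / (1 + [H⁺]/K1 + K2/[H⁺]) = 1 / (1 + 10^-2.36 + 10^-0.71)
   = 1 / (1 + 0.0043652 + 0.19498) = 1/1.1993 = 0.8338
[HCO3⁻] = α₁ × DIC = 0.8338 × 2.06 = 1.72 mmol/kg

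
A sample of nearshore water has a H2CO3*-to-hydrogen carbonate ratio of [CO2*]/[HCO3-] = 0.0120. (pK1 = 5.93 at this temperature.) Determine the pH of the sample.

From K1 = [H⁺][HCO3-]/[CO2*]:  pH = pK1 − log₁₀([CO2*]/[HCO3-])
log₁₀(0.0120) = -1.921
pH = 5.93 − (-1.921) = 7.85

pH = 7.85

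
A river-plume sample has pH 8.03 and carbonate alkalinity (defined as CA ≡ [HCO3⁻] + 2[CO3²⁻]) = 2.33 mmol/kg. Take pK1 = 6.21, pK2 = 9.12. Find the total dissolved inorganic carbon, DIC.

CA = [HCO3⁻] + 2[CO3²⁻] = (α₁ + 2α₂)·DIC
At pH 8.03: [H⁺]/K1 = 10^-1.82 = 0.015136, K2/[H⁺] = 10^-1.09 = 0.081283
α₁ = 1/(1 + 0.015136 + 0.081283) = 1/1.0964 = 0.9121; α₂ = α₁·K2/[H⁺] = 0.07414
α₁ + 2α₂ = 1.0603
DIC = CA / (α₁ + 2α₂) = 2.33 / 1.0603 = 2.20 mmol/kg

DIC = 2.20 mmol/kg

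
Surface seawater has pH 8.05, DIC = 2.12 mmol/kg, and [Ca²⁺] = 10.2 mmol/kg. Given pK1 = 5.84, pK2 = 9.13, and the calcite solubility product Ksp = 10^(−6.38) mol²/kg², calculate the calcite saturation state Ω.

Ω = 3.96

α₂ = 1 / (1 + [H⁺]/K2 + [H⁺]²/(K1K2)) = 1 / (1 + 10^+1.08 + 10^-1.13)
   = 1 / (1 + 12.023 + 0.074131) = 1/13.097 = 0.07635
[CO3²⁻] = α₂ × DIC = 0.07635 × 2.12 = 0.1619 mmol/kg
Ksp = 10^(−6.38) = 4.169×10^-7
Ω = [Ca²⁺][CO3²⁻]/Ksp = (10.2×10^-3)(1.619×10^-4) / 4.169×10^-7 = 3.96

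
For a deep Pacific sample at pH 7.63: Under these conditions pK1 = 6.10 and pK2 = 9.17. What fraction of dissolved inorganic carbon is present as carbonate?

α₂ = 0.0273

α₂ = 1 / (1 + [H⁺]/K2 + [H⁺]²/(K1K2)) = 1 / (1 + 10^+1.54 + 10^+0.01)
   = 1 / (1 + 34.674 + 1.0233) = 1/36.697 = 0.02725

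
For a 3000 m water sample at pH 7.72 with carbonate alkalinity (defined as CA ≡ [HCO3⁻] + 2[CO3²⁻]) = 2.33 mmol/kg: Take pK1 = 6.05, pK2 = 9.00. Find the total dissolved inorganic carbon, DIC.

CA = [HCO3⁻] + 2[CO3²⁻] = (α₁ + 2α₂)·DIC
At pH 7.72: [H⁺]/K1 = 10^-1.67 = 0.021380, K2/[H⁺] = 10^-1.28 = 0.052481
α₁ = 1/(1 + 0.021380 + 0.052481) = 1/1.0739 = 0.9312; α₂ = α₁·K2/[H⁺] = 0.04887
α₁ + 2α₂ = 1.0290
DIC = CA / (α₁ + 2α₂) = 2.33 / 1.0290 = 2.26 mmol/kg

DIC = 2.26 mmol/kg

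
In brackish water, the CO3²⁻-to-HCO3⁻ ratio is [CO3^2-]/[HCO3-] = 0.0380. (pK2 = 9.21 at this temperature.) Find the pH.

From K2 = [H⁺][CO3^2-]/[HCO3-]:  pH = pK2 + log₁₀([CO3^2-]/[HCO3-])
log₁₀(0.0380) = -1.420
pH = 9.21 + (-1.420) = 7.79

pH = 7.79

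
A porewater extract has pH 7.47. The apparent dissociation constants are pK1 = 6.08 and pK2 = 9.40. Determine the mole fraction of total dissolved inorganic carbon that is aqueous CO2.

α₀ = 0.0387

α₀ = 1 / (1 + K1/[H⁺] + K1K2/[H⁺]²) = 1 / (1 + 10^+1.39 + 10^-0.54)
   = 1 / (1 + 24.547 + 0.28840) = 1/25.835 = 0.03871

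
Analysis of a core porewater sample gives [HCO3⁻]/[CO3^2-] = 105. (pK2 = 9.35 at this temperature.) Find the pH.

pH = 7.33

From K2 = [H⁺][CO3^2-]/[HCO3⁻]:  pH = pK2 − log₁₀([HCO3⁻]/[CO3^2-])
log₁₀(105) = +2.021
pH = 9.35 − (+2.021) = 7.33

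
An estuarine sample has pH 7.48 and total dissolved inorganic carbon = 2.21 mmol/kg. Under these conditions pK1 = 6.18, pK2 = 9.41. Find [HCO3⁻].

[HCO3⁻] = 2.08 mmol/kg

α₁ = 1 / (1 + [H⁺]/K1 + K2/[H⁺]) = 1 / (1 + 10^-1.30 + 10^-1.93)
   = 1 / (1 + 0.050119 + 0.011749) = 1/1.0619 = 0.9417
[HCO3⁻] = α₁ × DIC = 0.9417 × 2.21 = 2.08 mmol/kg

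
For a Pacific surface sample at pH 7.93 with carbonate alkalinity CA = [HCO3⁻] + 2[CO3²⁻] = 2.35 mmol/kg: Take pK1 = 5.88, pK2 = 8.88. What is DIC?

CA = [HCO3⁻] + 2[CO3²⁻] = (α₁ + 2α₂)·DIC
At pH 7.93: [H⁺]/K1 = 10^-2.05 = 0.0089125, K2/[H⁺] = 10^-0.95 = 0.11220
α₁ = 1/(1 + 0.0089125 + 0.11220) = 1/1.1211 = 0.8920; α₂ = α₁·K2/[H⁺] = 0.1001
α₁ + 2α₂ = 1.0921
DIC = CA / (α₁ + 2α₂) = 2.35 / 1.0921 = 2.15 mmol/kg

DIC = 2.15 mmol/kg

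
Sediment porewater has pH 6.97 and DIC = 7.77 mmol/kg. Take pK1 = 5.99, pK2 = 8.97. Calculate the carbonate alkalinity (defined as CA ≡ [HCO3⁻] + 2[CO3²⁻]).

CA = [HCO3⁻] + 2[CO3²⁻] = (α₁ + 2α₂)·DIC
At pH 6.97: [H⁺]/K1 = 10^-0.98 = 0.10471, K2/[H⁺] = 10^-2.00 = 0.010000
α₁ = 1/(1 + 0.10471 + 0.010000) = 1/1.1147 = 0.8971; α₂ = α₁·K2/[H⁺] = 0.008971
α₁ + 2α₂ = 0.9150
CA = 0.9150 × 7.77 = 7.11 mmol/kg

CA = 7.11 mmol/kg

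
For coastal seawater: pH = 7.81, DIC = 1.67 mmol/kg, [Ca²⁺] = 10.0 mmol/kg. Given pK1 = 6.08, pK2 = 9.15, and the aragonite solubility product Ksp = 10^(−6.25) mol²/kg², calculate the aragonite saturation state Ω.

Ω = 1.28

α₂ = 1 / (1 + [H⁺]/K2 + [H⁺]²/(K1K2)) = 1 / (1 + 10^+1.34 + 10^-0.39)
   = 1 / (1 + 21.878 + 0.40738) = 1/23.285 = 0.04295
[CO3²⁻] = α₂ × DIC = 0.04295 × 1.67 = 0.07172 mmol/kg
Ksp = 10^(−6.25) = 5.623×10^-7
Ω = [Ca²⁺][CO3²⁻]/Ksp = (10.0×10^-3)(7.172×10^-5) / 5.623×10^-7 = 1.28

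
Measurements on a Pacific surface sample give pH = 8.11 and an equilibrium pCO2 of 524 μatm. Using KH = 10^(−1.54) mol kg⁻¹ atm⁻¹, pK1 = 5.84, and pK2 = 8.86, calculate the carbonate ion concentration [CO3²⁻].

[CO3²⁻] = 0.500 mmol/kg

[CO2*] = KH · pCO2 = 10^(−1.54) × 524×10^-6 = 1.511×10^-5 mol/kg
α₀ = 1/(1 + K1/[H⁺] + K1K2/[H⁺]²) = 1/(1 + 10^+2.27 + 10^+1.52) = 0.004539
DIC = [CO2*]/α₀ = 1.511×10^-5 / 0.004539 = 3.330 mmol/kg
[CO3²⁻] = α₂·DIC; α₂ = 0.1503, so [CO3²⁻] = 0.1503 × 3.330 = 0.500 mmol/kg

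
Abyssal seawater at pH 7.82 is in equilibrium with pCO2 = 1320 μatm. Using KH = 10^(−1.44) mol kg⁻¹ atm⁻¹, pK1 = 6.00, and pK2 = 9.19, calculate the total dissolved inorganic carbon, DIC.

[CO2*] = KH · pCO2 = 10^(−1.44) × 1320×10^-6 = 4.793×10^-5 mol/kg
α₀ = 1/(1 + K1/[H⁺] + K1K2/[H⁺]²) = 1/(1 + 10^+1.82 + 10^+0.45) = 0.01431
DIC = [CO2*]/α₀ = 4.793×10^-5 / 0.01431 = 3.35 mmol/kg

DIC = 3.35 mmol/kg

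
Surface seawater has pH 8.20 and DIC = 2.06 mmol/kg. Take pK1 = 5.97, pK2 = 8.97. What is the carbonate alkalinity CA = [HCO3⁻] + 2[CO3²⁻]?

CA = [HCO3⁻] + 2[CO3²⁻] = (α₁ + 2α₂)·DIC
At pH 8.20: [H⁺]/K1 = 10^-2.23 = 0.0058884, K2/[H⁺] = 10^-0.77 = 0.16982
α₁ = 1/(1 + 0.0058884 + 0.16982) = 1/1.1757 = 0.8505; α₂ = α₁·K2/[H⁺] = 0.1444
α₁ + 2α₂ = 1.1394
CA = 1.1394 × 2.06 = 2.35 mmol/kg

CA = 2.35 mmol/kg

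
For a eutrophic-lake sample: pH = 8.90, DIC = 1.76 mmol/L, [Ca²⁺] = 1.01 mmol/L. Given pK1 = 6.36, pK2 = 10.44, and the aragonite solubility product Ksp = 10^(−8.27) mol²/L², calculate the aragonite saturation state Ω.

Ω = 9.25

α₂ = 1 / (1 + [H⁺]/K2 + [H⁺]²/(K1K2)) = 1 / (1 + 10^+1.54 + 10^-1.00)
   = 1 / (1 + 34.674 + 0.10000) = 1/35.774 = 0.02795
[CO3²⁻] = α₂ × DIC = 0.02795 × 1.76 = 0.04920 mmol/L
Ksp = 10^(−8.27) = 5.370×10^-9
Ω = [Ca²⁺][CO3²⁻]/Ksp = (1.01×10^-3)(4.920×10^-5) / 5.370×10^-9 = 9.25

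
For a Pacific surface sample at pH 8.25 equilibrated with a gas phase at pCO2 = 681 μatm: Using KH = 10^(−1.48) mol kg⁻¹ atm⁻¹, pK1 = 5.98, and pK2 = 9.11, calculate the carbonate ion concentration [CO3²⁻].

[CO2*] = KH · pCO2 = 10^(−1.48) × 681×10^-6 = 2.255×10^-5 mol/kg
α₀ = 1/(1 + K1/[H⁺] + K1K2/[H⁺]²) = 1/(1 + 10^+2.27 + 10^+1.41) = 0.004697
DIC = [CO2*]/α₀ = 2.255×10^-5 / 0.004697 = 4.801 mmol/kg
[CO3²⁻] = α₂·DIC; α₂ = 0.1207, so [CO3²⁻] = 0.1207 × 4.801 = 0.580 mmol/kg

[CO3²⁻] = 0.580 mmol/kg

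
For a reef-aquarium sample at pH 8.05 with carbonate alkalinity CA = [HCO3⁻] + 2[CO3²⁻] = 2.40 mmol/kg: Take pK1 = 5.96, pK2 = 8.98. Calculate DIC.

DIC = 2.19 mmol/kg

CA = [HCO3⁻] + 2[CO3²⁻] = (α₁ + 2α₂)·DIC
At pH 8.05: [H⁺]/K1 = 10^-2.09 = 0.0081283, K2/[H⁺] = 10^-0.93 = 0.11749
α₁ = 1/(1 + 0.0081283 + 0.11749) = 1/1.1256 = 0.8884; α₂ = α₁·K2/[H⁺] = 0.1044
α₁ + 2α₂ = 1.0972
DIC = CA / (α₁ + 2α₂) = 2.40 / 1.0972 = 2.19 mmol/kg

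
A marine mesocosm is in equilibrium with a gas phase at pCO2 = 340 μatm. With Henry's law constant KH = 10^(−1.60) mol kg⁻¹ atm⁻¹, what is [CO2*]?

[CO2*] = 8.54 μmol/kg

KH = 10^(−1.60) = 2.512×10^-2 mol kg⁻¹ atm⁻¹
[CO2*] = KH · pCO2 = 2.512×10^-2 × 340×10^-6 atm = 8.54×10^-6 mol/kg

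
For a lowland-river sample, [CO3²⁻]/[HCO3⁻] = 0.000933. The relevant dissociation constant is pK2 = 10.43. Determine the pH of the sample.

From K2 = [H⁺][CO3²⁻]/[HCO3⁻]:  pH = pK2 + log₁₀([CO3²⁻]/[HCO3⁻])
log₁₀(0.000933) = -3.030
pH = 10.43 + (-3.030) = 7.40

pH = 7.40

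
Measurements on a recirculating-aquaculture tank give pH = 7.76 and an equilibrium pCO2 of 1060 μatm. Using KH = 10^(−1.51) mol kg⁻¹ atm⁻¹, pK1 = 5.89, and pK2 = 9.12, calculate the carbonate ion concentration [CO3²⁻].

[CO2*] = KH · pCO2 = 10^(−1.51) × 1060×10^-6 = 3.276×10^-5 mol/kg
α₀ = 1/(1 + K1/[H⁺] + K1K2/[H⁺]²) = 1/(1 + 10^+1.87 + 10^+0.51) = 0.01276
DIC = [CO2*]/α₀ = 3.276×10^-5 / 0.01276 = 2.567 mmol/kg
[CO3²⁻] = α₂·DIC; α₂ = 0.04129, so [CO3²⁻] = 0.04129 × 2.567 = 0.106 mmol/kg

[CO3²⁻] = 0.106 mmol/kg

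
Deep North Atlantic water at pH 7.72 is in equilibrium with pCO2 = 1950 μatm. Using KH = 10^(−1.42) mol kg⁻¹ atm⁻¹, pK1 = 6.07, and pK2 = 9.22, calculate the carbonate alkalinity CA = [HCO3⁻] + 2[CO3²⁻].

[CO2*] = KH · pCO2 = 10^(−1.42) × 1950×10^-6 = 7.414×10^-5 mol/kg
α₀ = 1/(1 + K1/[H⁺] + K1K2/[H⁺]²) = 1/(1 + 10^+1.65 + 10^+0.15) = 0.02124
DIC = [CO2*]/α₀ = 7.414×10^-5 / 0.02124 = 3.490 mmol/kg
CA = (α₁ + 2α₂)·DIC = (0.9488 + 2×0.03000) × 3.490 = 3.52 mmol/kg

CA = 3.52 mmol/kg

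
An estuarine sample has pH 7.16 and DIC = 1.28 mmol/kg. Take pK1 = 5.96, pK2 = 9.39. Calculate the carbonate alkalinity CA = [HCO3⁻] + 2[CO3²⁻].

CA = 1.21 mmol/kg

CA = [HCO3⁻] + 2[CO3²⁻] = (α₁ + 2α₂)·DIC
At pH 7.16: [H⁺]/K1 = 10^-1.20 = 0.063096, K2/[H⁺] = 10^-2.23 = 0.0058884
α₁ = 1/(1 + 0.063096 + 0.0058884) = 1/1.0690 = 0.9355; α₂ = α₁·K2/[H⁺] = 0.005508
α₁ + 2α₂ = 0.9465
CA = 0.9465 × 1.28 = 1.21 mmol/kg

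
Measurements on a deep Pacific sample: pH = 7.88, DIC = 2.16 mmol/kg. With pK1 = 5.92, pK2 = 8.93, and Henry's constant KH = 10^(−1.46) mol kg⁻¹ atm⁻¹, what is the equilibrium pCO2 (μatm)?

pCO2 = 621 μatm

α₀ = 1 / (1 + K1/[H⁺] + K1K2/[H⁺]²) = 1 / (1 + 10^+1.96 + 10^+0.91)
   = 1 / (1 + 91.201 + 8.1283) = 1/100.33 = 0.009967
[CO2*] = α₀ × DIC = 0.009967 × 2.16 = 0.02153 mmol/kg
pCO2 = [CO2*]/KH = 2.153×10^-5 / 3.467×10^-2 = 621 μatm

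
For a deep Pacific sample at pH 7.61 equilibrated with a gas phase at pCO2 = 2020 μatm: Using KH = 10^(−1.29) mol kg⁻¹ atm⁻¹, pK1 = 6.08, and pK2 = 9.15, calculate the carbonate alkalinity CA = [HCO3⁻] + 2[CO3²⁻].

CA = 3.71 mmol/kg

[CO2*] = KH · pCO2 = 10^(−1.29) × 2020×10^-6 = 1.036×10^-4 mol/kg
α₀ = 1/(1 + K1/[H⁺] + K1K2/[H⁺]²) = 1/(1 + 10^+1.53 + 10^-0.01) = 0.02788
DIC = [CO2*]/α₀ = 1.036×10^-4 / 0.02788 = 3.715 mmol/kg
CA = (α₁ + 2α₂)·DIC = (0.9449 + 2×0.02725) × 3.715 = 3.71 mmol/kg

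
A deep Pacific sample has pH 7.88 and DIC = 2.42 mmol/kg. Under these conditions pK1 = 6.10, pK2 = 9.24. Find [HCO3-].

[HCO3⁻] = 2.28 mmol/kg

α₁ = 1 / (1 + [H⁺]/K1 + K2/[H⁺]) = 1 / (1 + 10^-1.78 + 10^-1.36)
   = 1 / (1 + 0.016596 + 0.043652) = 1/1.0602 = 0.9432
[HCO3⁻] = α₁ × DIC = 0.9432 × 2.42 = 2.28 mmol/kg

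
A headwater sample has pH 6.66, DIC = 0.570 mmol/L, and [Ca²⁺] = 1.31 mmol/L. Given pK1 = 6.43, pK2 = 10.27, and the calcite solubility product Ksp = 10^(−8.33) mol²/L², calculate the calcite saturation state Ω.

Ω = 0.0247

α₂ = 1 / (1 + [H⁺]/K2 + [H⁺]²/(K1K2)) = 1 / (1 + 10^+3.61 + 10^+3.38)
   = 1 / (1 + 4073.8 + 2398.8) = 1/6473.6 = 0.0001545
[CO3²⁻] = α₂ × DIC = 0.0001545 × 0.570 = 8.805×10^-5 mmol/L = 0.08805 μmol/L
Ksp = 10^(−8.33) = 4.677×10^-9
Ω = [Ca²⁺][CO3²⁻]/Ksp = (1.31×10^-3)(8.805×10^-8) / 4.677×10^-9 = 0.0247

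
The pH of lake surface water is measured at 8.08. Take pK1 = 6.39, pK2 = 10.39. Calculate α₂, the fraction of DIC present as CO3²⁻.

α₂ = 0.00478

α₂ = 1 / (1 + [H⁺]/K2 + [H⁺]²/(K1K2)) = 1 / (1 + 10^+2.31 + 10^+0.62)
   = 1 / (1 + 204.17 + 4.1687) = 1/209.34 = 0.004777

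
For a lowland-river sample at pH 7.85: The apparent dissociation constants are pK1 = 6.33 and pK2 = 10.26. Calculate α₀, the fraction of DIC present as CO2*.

α₀ = 1 / (1 + K1/[H⁺] + K1K2/[H⁺]²) = 1 / (1 + 10^+1.52 + 10^-0.89)
   = 1 / (1 + 33.113 + 0.12882) = 1/34.242 = 0.02920

α₀ = 0.0292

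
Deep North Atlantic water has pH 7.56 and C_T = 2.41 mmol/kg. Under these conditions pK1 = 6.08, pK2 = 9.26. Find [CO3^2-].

α₂ = 1 / (1 + [H⁺]/K2 + [H⁺]²/(K1K2)) = 1 / (1 + 10^+1.70 + 10^+0.22)
   = 1 / (1 + 50.119 + 1.6596) = 1/52.778 = 0.01895
[CO3²⁻] = α₂ × DIC = 0.01895 × 2.41 = 0.0457 mmol/kg

[CO3²⁻] = 0.0457 mmol/kg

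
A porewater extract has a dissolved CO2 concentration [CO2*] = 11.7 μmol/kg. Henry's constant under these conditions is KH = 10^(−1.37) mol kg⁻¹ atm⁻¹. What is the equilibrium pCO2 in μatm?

KH = 10^(−1.37) = 4.266×10^-2 mol kg⁻¹ atm⁻¹
pCO2 = [CO2*]/KH = 11.7×10^-6 / 4.266×10^-2 = 2.74×10^-4 atm = 274 μatm

pCO2 = 274 μatm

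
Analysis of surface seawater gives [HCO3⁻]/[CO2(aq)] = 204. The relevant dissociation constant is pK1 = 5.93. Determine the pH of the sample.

pH = 8.24

From K1 = [H⁺][HCO3⁻]/[CO2(aq)]:  pH = pK1 + log₁₀([HCO3⁻]/[CO2(aq)])
log₁₀(204) = +2.310
pH = 5.93 + (+2.310) = 8.24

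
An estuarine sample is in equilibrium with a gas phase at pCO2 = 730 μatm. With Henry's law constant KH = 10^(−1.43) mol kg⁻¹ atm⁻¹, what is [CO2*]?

KH = 10^(−1.43) = 3.715×10^-2 mol kg⁻¹ atm⁻¹
[CO2*] = KH · pCO2 = 3.715×10^-2 × 730×10^-6 atm = 2.71×10^-5 mol/kg

[CO2*] = 27.1 μmol/kg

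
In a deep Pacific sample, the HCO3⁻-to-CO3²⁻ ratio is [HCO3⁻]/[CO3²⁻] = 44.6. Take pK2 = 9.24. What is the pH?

From K2 = [H⁺][CO3²⁻]/[HCO3⁻]:  pH = pK2 − log₁₀([HCO3⁻]/[CO3²⁻])
log₁₀(44.6) = +1.649
pH = 9.24 − (+1.649) = 7.59

pH = 7.59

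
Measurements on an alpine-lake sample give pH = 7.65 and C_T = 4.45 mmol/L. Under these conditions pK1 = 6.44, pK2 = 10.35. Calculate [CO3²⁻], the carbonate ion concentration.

[CO3²⁻] = 8.35 μmol/L

α₂ = 1 / (1 + [H⁺]/K2 + [H⁺]²/(K1K2)) = 1 / (1 + 10^+2.70 + 10^+1.49)
   = 1 / (1 + 501.19 + 30.903) = 1/533.09 = 0.001876
[CO3²⁻] = α₂ × DIC = 0.001876 × 4.45 = 0.00835 mmol/L = 8.35 μmol/L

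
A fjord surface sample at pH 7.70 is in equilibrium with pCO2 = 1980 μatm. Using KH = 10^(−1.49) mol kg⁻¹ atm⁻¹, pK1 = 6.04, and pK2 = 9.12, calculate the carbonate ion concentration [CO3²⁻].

[CO2*] = KH · pCO2 = 10^(−1.49) × 1980×10^-6 = 6.407×10^-5 mol/kg
α₀ = 1/(1 + K1/[H⁺] + K1K2/[H⁺]²) = 1/(1 + 10^+1.66 + 10^+0.24) = 0.02064
DIC = [CO2*]/α₀ = 6.407×10^-5 / 0.02064 = 3.104 mmol/kg
[CO3²⁻] = α₂·DIC; α₂ = 0.03587, so [CO3²⁻] = 0.03587 × 3.104 = 0.111 mmol/kg

[CO3²⁻] = 0.111 mmol/kg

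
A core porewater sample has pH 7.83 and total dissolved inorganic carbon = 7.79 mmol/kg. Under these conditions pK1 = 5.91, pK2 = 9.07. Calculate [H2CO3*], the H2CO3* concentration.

[CO2*] = 0.0876 mmol/kg

α₀ = 1 / (1 + K1/[H⁺] + K1K2/[H⁺]²) = 1 / (1 + 10^+1.92 + 10^+0.68)
   = 1 / (1 + 83.176 + 4.7863) = 1/88.963 = 0.01124
[CO2*] = α₀ × DIC = 0.01124 × 7.79 = 0.0876 mmol/kg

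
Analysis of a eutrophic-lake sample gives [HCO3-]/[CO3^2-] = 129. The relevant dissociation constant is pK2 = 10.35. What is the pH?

pH = 8.24

From K2 = [H⁺][CO3^2-]/[HCO3-]:  pH = pK2 − log₁₀([HCO3-]/[CO3^2-])
log₁₀(129) = +2.111
pH = 10.35 − (+2.111) = 8.24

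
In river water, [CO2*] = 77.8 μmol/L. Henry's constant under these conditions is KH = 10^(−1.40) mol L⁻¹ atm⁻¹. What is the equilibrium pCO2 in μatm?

KH = 10^(−1.40) = 3.981×10^-2 mol L⁻¹ atm⁻¹
pCO2 = [CO2*]/KH = 77.8×10^-6 / 3.981×10^-2 = 1.95×10^-3 atm = 1950 μatm

pCO2 = 1950 μatm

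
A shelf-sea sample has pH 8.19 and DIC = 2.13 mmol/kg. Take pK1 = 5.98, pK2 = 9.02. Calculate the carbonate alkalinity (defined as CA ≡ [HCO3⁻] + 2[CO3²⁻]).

CA = [HCO3⁻] + 2[CO3²⁻] = (α₁ + 2α₂)·DIC
At pH 8.19: [H⁺]/K1 = 10^-2.21 = 0.0061660, K2/[H⁺] = 10^-0.83 = 0.14791
α₁ = 1/(1 + 0.0061660 + 0.14791) = 1/1.1541 = 0.8665; α₂ = α₁·K2/[H⁺] = 0.1282
α₁ + 2α₂ = 1.1228
CA = 1.1228 × 2.13 = 2.39 mmol/kg

CA = 2.39 mmol/kg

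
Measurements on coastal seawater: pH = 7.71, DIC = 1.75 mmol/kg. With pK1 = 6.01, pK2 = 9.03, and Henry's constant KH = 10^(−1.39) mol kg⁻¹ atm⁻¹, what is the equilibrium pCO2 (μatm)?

α₀ = 1 / (1 + K1/[H⁺] + K1K2/[H⁺]²) = 1 / (1 + 10^+1.70 + 10^+0.38)
   = 1 / (1 + 50.119 + 2.3988) = 1/53.518 = 0.01869
[CO2*] = α₀ × DIC = 0.01869 × 1.75 = 0.03270 mmol/kg
pCO2 = [CO2*]/KH = 3.270×10^-5 / 4.074×10^-2 = 803 μatm

pCO2 = 803 μatm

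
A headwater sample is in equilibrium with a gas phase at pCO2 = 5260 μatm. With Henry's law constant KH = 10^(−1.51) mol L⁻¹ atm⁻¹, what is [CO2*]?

[CO2*] = 163 μmol/L

KH = 10^(−1.51) = 3.090×10^-2 mol L⁻¹ atm⁻¹
[CO2*] = KH · pCO2 = 3.090×10^-2 × 5260×10^-6 atm = 1.63×10^-4 mol/L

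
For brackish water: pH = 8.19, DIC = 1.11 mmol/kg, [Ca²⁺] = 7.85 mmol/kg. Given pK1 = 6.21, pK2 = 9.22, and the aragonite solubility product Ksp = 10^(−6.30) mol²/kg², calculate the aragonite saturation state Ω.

Ω = 1.47

α₂ = 1 / (1 + [H⁺]/K2 + [H⁺]²/(K1K2)) = 1 / (1 + 10^+1.03 + 10^-0.95)
   = 1 / (1 + 10.715 + 0.11220) = 1/11.827 = 0.08455
[CO3²⁻] = α₂ × DIC = 0.08455 × 1.11 = 0.09385 mmol/kg
Ksp = 10^(−6.30) = 5.012×10^-7
Ω = [Ca²⁺][CO3²⁻]/Ksp = (7.85×10^-3)(9.385×10^-5) / 5.012×10^-7 = 1.47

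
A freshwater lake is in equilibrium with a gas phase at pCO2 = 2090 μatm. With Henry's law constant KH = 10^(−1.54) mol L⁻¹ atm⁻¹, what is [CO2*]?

[CO2*] = 60.3 μmol/L

KH = 10^(−1.54) = 2.884×10^-2 mol L⁻¹ atm⁻¹
[CO2*] = KH · pCO2 = 2.884×10^-2 × 2090×10^-6 atm = 6.03×10^-5 mol/L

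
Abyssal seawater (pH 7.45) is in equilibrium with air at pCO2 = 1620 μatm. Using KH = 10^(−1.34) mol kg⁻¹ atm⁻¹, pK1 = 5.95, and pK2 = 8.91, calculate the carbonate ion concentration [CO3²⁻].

[CO3²⁻] = 0.0812 mmol/kg

[CO2*] = KH · pCO2 = 10^(−1.34) × 1620×10^-6 = 7.405×10^-5 mol/kg
α₀ = 1/(1 + K1/[H⁺] + K1K2/[H⁺]²) = 1/(1 + 10^+1.50 + 10^+0.04) = 0.02966
DIC = [CO2*]/α₀ = 7.405×10^-5 / 0.02966 = 2.497 mmol/kg
[CO3²⁻] = α₂·DIC; α₂ = 0.03252, so [CO3²⁻] = 0.03252 × 2.497 = 0.0812 mmol/kg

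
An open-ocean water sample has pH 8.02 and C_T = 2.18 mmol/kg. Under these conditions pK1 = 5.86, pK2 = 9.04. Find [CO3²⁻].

[CO3²⁻] = 0.189 mmol/kg

α₂ = 1 / (1 + [H⁺]/K2 + [H⁺]²/(K1K2)) = 1 / (1 + 10^+1.02 + 10^-1.14)
   = 1 / (1 + 10.471 + 0.072444) = 1/11.544 = 0.08663
[CO3²⁻] = α₂ × DIC = 0.08663 × 2.18 = 0.189 mmol/kg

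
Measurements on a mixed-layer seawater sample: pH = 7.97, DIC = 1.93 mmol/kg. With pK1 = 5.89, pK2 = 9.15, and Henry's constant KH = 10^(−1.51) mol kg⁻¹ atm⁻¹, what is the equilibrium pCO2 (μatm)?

pCO2 = 484 μatm

α₀ = 1 / (1 + K1/[H⁺] + K1K2/[H⁺]²) = 1 / (1 + 10^+2.08 + 10^+0.90)
   = 1 / (1 + 120.23 + 7.9433) = 1/129.17 = 0.007742
[CO2*] = α₀ × DIC = 0.007742 × 1.93 = 0.01494 mmol/kg = 14.94 μmol/kg
pCO2 = [CO2*]/KH = 1.494×10^-5 / 3.090×10^-2 = 484 μatm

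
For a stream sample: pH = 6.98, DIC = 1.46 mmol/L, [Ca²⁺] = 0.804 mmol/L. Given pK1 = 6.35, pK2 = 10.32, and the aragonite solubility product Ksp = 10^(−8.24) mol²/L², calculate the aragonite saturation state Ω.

Ω = 0.0755

α₂ = 1 / (1 + [H⁺]/K2 + [H⁺]²/(K1K2)) = 1 / (1 + 10^+3.34 + 10^+2.71)
   = 1 / (1 + 2187.8 + 512.86) = 1/2701.6 = 0.0003701
[CO3²⁻] = α₂ × DIC = 0.0003701 × 1.46 = 0.0005404 mmol/L = 0.5404 μmol/L
Ksp = 10^(−8.24) = 5.754×10^-9
Ω = [Ca²⁺][CO3²⁻]/Ksp = (0.804×10^-3)(5.404×10^-7) / 5.754×10^-9 = 0.0755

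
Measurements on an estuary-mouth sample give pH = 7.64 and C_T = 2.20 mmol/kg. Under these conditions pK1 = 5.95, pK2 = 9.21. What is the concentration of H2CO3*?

[CO2*] = 0.0429 mmol/kg

α₀ = 1 / (1 + K1/[H⁺] + K1K2/[H⁺]²) = 1 / (1 + 10^+1.69 + 10^+0.12)
   = 1 / (1 + 48.978 + 1.3183) = 1/51.296 = 0.01949
[CO2*] = α₀ × DIC = 0.01949 × 2.20 = 0.0429 mmol/kg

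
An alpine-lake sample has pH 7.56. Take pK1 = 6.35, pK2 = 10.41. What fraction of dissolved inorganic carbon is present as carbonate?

α₂ = 1 / (1 + [H⁺]/K2 + [H⁺]²/(K1K2)) = 1 / (1 + 10^+2.85 + 10^+1.64)
   = 1 / (1 + 707.95 + 43.652) = 1/752.60 = 0.001329

α₂ = 0.00133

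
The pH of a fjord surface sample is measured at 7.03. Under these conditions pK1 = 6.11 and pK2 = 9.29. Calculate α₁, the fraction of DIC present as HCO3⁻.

α₁ = 1 / (1 + [H⁺]/K1 + K2/[H⁺]) = 1 / (1 + 10^-0.92 + 10^-2.26)
   = 1 / (1 + 0.12023 + 0.0054954) = 1/1.1257 = 0.8883

α₁ = 0.888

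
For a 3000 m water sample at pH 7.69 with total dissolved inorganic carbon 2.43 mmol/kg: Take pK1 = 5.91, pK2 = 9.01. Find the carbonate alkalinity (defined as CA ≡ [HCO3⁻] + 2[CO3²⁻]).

CA = 2.50 mmol/kg

CA = [HCO3⁻] + 2[CO3²⁻] = (α₁ + 2α₂)·DIC
At pH 7.69: [H⁺]/K1 = 10^-1.78 = 0.016596, K2/[H⁺] = 10^-1.32 = 0.047863
α₁ = 1/(1 + 0.016596 + 0.047863) = 1/1.0645 = 0.9394; α₂ = α₁·K2/[H⁺] = 0.04496
α₁ + 2α₂ = 1.0294
CA = 1.0294 × 2.43 = 2.50 mmol/kg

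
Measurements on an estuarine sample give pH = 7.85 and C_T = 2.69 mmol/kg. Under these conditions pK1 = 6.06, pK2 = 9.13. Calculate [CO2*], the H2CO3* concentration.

[CO2*] = 0.0408 mmol/kg

α₀ = 1 / (1 + K1/[H⁺] + K1K2/[H⁺]²) = 1 / (1 + 10^+1.79 + 10^+0.51)
   = 1 / (1 + 61.660 + 3.2359) = 1/65.895 = 0.01518
[CO2*] = α₀ × DIC = 0.01518 × 2.69 = 0.0408 mmol/kg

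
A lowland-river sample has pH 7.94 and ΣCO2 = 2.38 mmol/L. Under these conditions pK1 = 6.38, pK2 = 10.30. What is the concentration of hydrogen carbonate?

[HCO3⁻] = 2.31 mmol/L

α₁ = 1 / (1 + [H⁺]/K1 + K2/[H⁺]) = 1 / (1 + 10^-1.56 + 10^-2.36)
   = 1 / (1 + 0.027542 + 0.0043652) = 1/1.0319 = 0.9691
[HCO3⁻] = α₁ × DIC = 0.9691 × 2.38 = 2.31 mmol/L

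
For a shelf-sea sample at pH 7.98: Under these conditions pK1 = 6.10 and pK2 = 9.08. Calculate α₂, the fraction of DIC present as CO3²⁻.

α₂ = 1 / (1 + [H⁺]/K2 + [H⁺]²/(K1K2)) = 1 / (1 + 10^+1.10 + 10^-0.78)
   = 1 / (1 + 12.589 + 0.16596) = 1/13.755 = 0.07270

α₂ = 0.0727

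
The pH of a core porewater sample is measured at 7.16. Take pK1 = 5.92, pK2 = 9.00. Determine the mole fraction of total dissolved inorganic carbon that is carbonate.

α₂ = 0.0135

α₂ = 1 / (1 + [H⁺]/K2 + [H⁺]²/(K1K2)) = 1 / (1 + 10^+1.84 + 10^+0.60)
   = 1 / (1 + 69.183 + 3.9811) = 1/74.164 = 0.01348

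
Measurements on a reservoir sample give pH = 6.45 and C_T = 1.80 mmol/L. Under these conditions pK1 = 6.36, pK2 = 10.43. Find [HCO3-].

α₁ = 1 / (1 + [H⁺]/K1 + K2/[H⁺]) = 1 / (1 + 10^-0.09 + 10^-3.98)
   = 1 / (1 + 0.81283 + 0.00010471) = 1/1.8129 = 0.5516
[HCO3⁻] = α₁ × DIC = 0.5516 × 1.80 = 0.993 mmol/L

[HCO3⁻] = 0.993 mmol/L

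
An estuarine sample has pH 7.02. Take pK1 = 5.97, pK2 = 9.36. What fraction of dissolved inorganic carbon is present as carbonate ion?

α₂ = 0.00418

α₂ = 1 / (1 + [H⁺]/K2 + [H⁺]²/(K1K2)) = 1 / (1 + 10^+2.34 + 10^+1.29)
   = 1 / (1 + 218.78 + 19.498) = 1/239.27 = 0.004179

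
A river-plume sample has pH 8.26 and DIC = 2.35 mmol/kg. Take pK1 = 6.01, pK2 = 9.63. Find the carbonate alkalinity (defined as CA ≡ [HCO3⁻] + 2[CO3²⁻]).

CA = 2.43 mmol/kg

CA = [HCO3⁻] + 2[CO3²⁻] = (α₁ + 2α₂)·DIC
At pH 8.26: [H⁺]/K1 = 10^-2.25 = 0.0056234, K2/[H⁺] = 10^-1.37 = 0.042658
α₁ = 1/(1 + 0.0056234 + 0.042658) = 1/1.0483 = 0.9539; α₂ = α₁·K2/[H⁺] = 0.04069
α₁ + 2α₂ = 1.0353
CA = 1.0353 × 2.35 = 2.43 mmol/kg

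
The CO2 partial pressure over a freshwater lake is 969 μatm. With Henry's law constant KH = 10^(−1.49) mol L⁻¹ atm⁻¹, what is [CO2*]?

KH = 10^(−1.49) = 3.236×10^-2 mol L⁻¹ atm⁻¹
[CO2*] = KH · pCO2 = 3.236×10^-2 × 969×10^-6 atm = 3.14×10^-5 mol/L

[CO2*] = 31.4 μmol/L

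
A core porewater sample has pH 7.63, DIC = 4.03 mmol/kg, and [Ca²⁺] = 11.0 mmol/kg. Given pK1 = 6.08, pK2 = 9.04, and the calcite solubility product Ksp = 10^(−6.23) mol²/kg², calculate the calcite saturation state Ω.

Ω = 2.74

α₂ = 1 / (1 + [H⁺]/K2 + [H⁺]²/(K1K2)) = 1 / (1 + 10^+1.41 + 10^-0.14)
   = 1 / (1 + 25.704 + 0.72444) = 1/27.428 = 0.03646
[CO3²⁻] = α₂ × DIC = 0.03646 × 4.03 = 0.1469 mmol/kg
Ksp = 10^(−6.23) = 5.888×10^-7
Ω = [Ca²⁺][CO3²⁻]/Ksp = (11.0×10^-3)(1.469×10^-4) / 5.888×10^-7 = 2.74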